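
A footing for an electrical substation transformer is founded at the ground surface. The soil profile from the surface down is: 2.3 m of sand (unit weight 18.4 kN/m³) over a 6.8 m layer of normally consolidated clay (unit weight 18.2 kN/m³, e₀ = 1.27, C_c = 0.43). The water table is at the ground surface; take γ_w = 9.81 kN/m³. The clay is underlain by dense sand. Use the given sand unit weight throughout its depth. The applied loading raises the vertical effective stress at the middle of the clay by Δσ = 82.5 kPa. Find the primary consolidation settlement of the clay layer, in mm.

S_c ≈ 557 mm

Mid-depth of clay below the ground surface: z = 2.3 + 6.8/2 = 5.7 m.
Total vertical stress at mid-clay: σ_v = 18.4×2.3 + 18.2×3.4 = 104.2 kPa.
Pore pressure: u = 9.81×(5.7 − 0) = 55.917 kPa.
Initial effective stress: σ'_0 = σ_v − u = 104.2 − 55.917 = 48.283 kPa.
Final effective stress: σ'_f = σ'_0 + Δσ = 48.283 + 82.5 = 130.78 kPa.
Normally consolidated clay, so the full stress increment lies on the virgin compression line:
S_c = C_c·H/(1+e₀)·log₁₀(σ'_f/σ'_0) = 0.43×6.8/(1+1.27)×log₁₀(130.78/48.283)
    = 1.2881 × 0.43275 = 0.5574 m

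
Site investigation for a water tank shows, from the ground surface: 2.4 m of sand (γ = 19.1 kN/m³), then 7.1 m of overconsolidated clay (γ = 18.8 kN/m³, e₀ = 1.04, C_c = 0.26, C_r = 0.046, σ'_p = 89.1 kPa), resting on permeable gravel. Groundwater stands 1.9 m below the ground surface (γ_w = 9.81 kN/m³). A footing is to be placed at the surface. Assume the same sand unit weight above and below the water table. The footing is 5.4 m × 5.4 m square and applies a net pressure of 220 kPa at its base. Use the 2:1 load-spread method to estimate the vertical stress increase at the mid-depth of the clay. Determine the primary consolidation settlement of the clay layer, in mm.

Mid-depth of clay below the ground surface: z = 2.4 + 7.1/2 = 5.95 m.
Total vertical stress at mid-clay: σ_v = 19.1×2.4 + 18.8×3.55 = 112.58 kPa.
Pore pressure: u = 9.81×(5.95 − 1.9) = 39.73 kPa.
Initial effective stress: σ'_0 = σ_v − u = 112.58 − 39.73 = 72.85 kPa.
Stress increase at mid-clay by the 2:1 spreading method:
Δσ = qBL/((B+z)(L+z)) = 220×5.4×5.4/((5.4+5.95)(5.4+5.95)) = 49.799 kPa
Final effective stress: σ'_f = 72.85 + 49.799 = 122.65 kPa.
σ'_f = 122.65 > σ'_p = 89.1 kPa, so the stress path crosses the preconsolidation pressure — recompression up to σ'_p, then virgin compression beyond:
S_c = H/(1+e₀)·[C_r·log₁₀(σ'_p/σ'_0) + C_c·log₁₀(σ'_f/σ'_p)]
    = 7.1/2.04 × [0.046×log₁₀(89.1/72.85) + 0.26×log₁₀(122.65/89.1)]
    = 3.4804 × [0.0040226 + 0.036085] = 0.1396 m

S_c ≈ 140 mm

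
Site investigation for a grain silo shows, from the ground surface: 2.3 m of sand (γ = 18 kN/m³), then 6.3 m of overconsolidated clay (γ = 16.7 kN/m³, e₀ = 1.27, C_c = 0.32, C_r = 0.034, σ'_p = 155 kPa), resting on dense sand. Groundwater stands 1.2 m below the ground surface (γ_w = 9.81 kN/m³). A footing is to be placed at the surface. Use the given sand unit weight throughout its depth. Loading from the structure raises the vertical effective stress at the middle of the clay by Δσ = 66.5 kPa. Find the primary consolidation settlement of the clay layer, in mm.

Mid-depth of clay below the ground surface: z = 2.3 + 6.3/2 = 5.45 m.
Total vertical stress at mid-clay: σ_v = 18×2.3 + 16.7×3.15 = 94.005 kPa.
Pore pressure: u = 9.81×(5.45 − 1.2) = 41.693 kPa.
Initial effective stress: σ'_0 = σ_v − u = 94.005 − 41.693 = 52.312 kPa.
Final effective stress: σ'_f = 52.312 + 66.5 = 118.81 kPa.
σ'_f = 118.81 ≤ σ'_p = 155 kPa, so the clay remains overconsolidated and only the recompression index applies:
S_c = C_r·H/(1+e₀)·log₁₀(σ'_f/σ'_0) = 0.034×6.3/2.27×log₁₀(118.81/52.312)
    = 0.09436 × 0.35625 = 0.03362 m

S_c ≈ 33.6 mm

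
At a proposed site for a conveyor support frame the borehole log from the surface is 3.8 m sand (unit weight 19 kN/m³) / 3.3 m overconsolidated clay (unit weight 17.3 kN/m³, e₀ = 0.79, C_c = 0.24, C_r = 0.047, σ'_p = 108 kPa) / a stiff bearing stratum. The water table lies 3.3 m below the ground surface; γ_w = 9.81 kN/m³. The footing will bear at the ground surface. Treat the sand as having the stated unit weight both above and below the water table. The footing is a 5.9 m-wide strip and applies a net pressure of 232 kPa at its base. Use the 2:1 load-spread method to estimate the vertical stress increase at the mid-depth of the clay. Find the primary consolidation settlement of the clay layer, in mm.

S_c ≈ 130 mm

Mid-depth of clay below the ground surface: z = 3.8 + 3.3/2 = 5.45 m.
Total vertical stress at mid-clay: σ_v = 19×3.8 + 17.3×1.65 = 100.75 kPa.
Pore pressure: u = 9.81×(5.45 − 3.3) = 21.091 kPa.
Initial effective stress: σ'_0 = σ_v − u = 100.75 − 21.091 = 79.659 kPa.
Stress increase at mid-clay by the 2:1 spreading method:
Δσ = qB/(B+z) = 232×5.9/(5.9+5.45) = 120.6 kPa
Final effective stress: σ'_f = 79.659 + 120.6 = 200.26 kPa.
σ'_f = 200.26 > σ'_p = 108 kPa, so the stress path crosses the preconsolidation pressure — recompression up to σ'_p, then virgin compression beyond:
S_c = H/(1+e₀)·[C_r·log₁₀(σ'_p/σ'_0) + C_c·log₁₀(σ'_f/σ'_p)]
    = 3.3/1.79 × [0.047×log₁₀(108/79.659) + 0.24×log₁₀(200.26/108)]
    = 1.8436 × [0.0062129 + 0.064361] = 0.1301 m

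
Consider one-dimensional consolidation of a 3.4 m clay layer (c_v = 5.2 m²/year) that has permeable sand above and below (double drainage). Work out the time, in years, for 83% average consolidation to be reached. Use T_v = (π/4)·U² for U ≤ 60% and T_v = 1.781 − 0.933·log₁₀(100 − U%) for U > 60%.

Drainage path length: H_d = H/2 = 1.7 m (double drainage).
U > 60%: T_v = 1.781 − 0.933·log₁₀(100 − 83) = 0.63299.
t = T_v·H_d²/c_v = 0.63299×1.7²/5.2 = 0.3518 years.

t ≈ 0.352 years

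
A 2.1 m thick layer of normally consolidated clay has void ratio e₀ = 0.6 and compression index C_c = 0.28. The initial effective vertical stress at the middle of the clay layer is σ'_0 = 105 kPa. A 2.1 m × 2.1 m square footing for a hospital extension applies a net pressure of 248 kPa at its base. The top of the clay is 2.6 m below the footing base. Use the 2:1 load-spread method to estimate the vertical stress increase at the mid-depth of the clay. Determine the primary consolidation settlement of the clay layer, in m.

Mid-depth of clay below the footing base: z = 2.6 + 2.1/2 = 3.65 m.
Stress increase at mid-clay by the 2:1 spreading method:
Δσ = qBL/((B+z)(L+z)) = 248×2.1×2.1/((2.1+3.65)(2.1+3.65)) = 33.079 kPa
Final effective stress: σ'_f = σ'_0 + Δσ = 105 + 33.079 = 138.08 kPa.
Normally consolidated clay, so the full stress increment lies on the virgin compression line:
S_c = C_c·H/(1+e₀)·log₁₀(σ'_f/σ'_0) = 0.28×2.1/(1+0.6)×log₁₀(138.08/105)
    = 0.3675 × 0.11894 = 0.04371 m

S_c ≈ 0.0437 m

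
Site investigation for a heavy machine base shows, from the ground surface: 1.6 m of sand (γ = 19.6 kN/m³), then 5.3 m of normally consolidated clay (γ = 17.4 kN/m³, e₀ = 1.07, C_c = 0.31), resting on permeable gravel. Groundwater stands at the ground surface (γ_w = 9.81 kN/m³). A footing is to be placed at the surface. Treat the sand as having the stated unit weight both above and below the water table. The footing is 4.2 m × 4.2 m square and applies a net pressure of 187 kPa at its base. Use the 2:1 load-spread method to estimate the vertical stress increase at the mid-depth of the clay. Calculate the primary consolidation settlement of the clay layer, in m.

S_c ≈ 0.286 m

Mid-depth of clay below the ground surface: z = 1.6 + 5.3/2 = 4.25 m.
Total vertical stress at mid-clay: σ_v = 19.6×1.6 + 17.4×2.65 = 77.47 kPa.
Pore pressure: u = 9.81×(4.25 − 0) = 41.693 kPa.
Initial effective stress: σ'_0 = σ_v − u = 77.47 − 41.693 = 35.777 kPa.
Stress increase at mid-clay by the 2:1 spreading method:
Δσ = qBL/((B+z)(L+z)) = 187×4.2×4.2/((4.2+4.25)(4.2+4.25)) = 46.198 kPa
Final effective stress: σ'_f = σ'_0 + Δσ = 35.777 + 46.198 = 81.975 kPa.
Normally consolidated clay, so the full stress increment lies on the virgin compression line:
S_c = C_c·H/(1+e₀)·log₁₀(σ'_f/σ'_0) = 0.31×5.3/(1+1.07)×log₁₀(81.975/35.777)
    = 0.79372 × 0.36008 = 0.2858 m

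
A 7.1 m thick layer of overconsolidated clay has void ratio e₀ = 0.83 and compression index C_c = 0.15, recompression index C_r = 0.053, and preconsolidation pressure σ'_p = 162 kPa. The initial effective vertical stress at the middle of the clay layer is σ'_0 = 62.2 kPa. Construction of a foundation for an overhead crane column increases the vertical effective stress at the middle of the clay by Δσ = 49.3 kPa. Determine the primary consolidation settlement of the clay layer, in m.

S_c ≈ 0.0521 m

Final effective stress: σ'_f = 62.2 + 49.3 = 111.5 kPa.
σ'_f = 111.5 ≤ σ'_p = 162 kPa, so the clay remains overconsolidated and only the recompression index applies:
S_c = C_r·H/(1+e₀)·log₁₀(σ'_f/σ'_0) = 0.053×7.1/1.83×log₁₀(111.5/62.2)
    = 0.20563 × 0.25348 = 0.05212 m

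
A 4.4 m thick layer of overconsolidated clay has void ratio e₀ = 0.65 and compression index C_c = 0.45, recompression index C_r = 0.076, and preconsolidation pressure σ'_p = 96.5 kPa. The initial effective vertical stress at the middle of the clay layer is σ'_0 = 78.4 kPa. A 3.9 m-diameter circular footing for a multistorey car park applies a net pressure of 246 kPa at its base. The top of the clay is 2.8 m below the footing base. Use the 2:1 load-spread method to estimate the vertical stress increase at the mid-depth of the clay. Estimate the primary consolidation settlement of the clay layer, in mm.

S_c ≈ 156 mm

Mid-depth of clay below the footing base: z = 2.8 + 4.4/2 = 5 m.
Stress increase at mid-clay by the 2:1 spreading method:
Δσ ≈ qD²/(D+z)² = 246×3.9²/(3.9+5)² = 47.237 kPa
Final effective stress: σ'_f = 78.4 + 47.237 = 125.64 kPa.
σ'_f = 125.64 > σ'_p = 96.5 kPa, so the stress path crosses the preconsolidation pressure — recompression up to σ'_p, then virgin compression beyond:
S_c = H/(1+e₀)·[C_r·log₁₀(σ'_p/σ'_0) + C_c·log₁₀(σ'_f/σ'_p)]
    = 4.4/1.65 × [0.076×log₁₀(96.5/78.4) + 0.45×log₁₀(125.64/96.5)]
    = 2.6667 × [0.0068561 + 0.05157] = 0.1558 m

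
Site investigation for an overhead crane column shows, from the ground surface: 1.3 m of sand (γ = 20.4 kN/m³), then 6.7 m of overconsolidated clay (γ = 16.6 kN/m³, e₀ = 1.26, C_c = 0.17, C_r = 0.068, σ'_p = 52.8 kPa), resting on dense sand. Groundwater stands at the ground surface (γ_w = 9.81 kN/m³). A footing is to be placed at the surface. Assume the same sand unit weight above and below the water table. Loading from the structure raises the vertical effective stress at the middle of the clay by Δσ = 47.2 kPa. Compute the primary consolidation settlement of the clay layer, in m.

Mid-depth of clay below the ground surface: z = 1.3 + 6.7/2 = 4.65 m.
Total vertical stress at mid-clay: σ_v = 20.4×1.3 + 16.6×3.35 = 82.13 kPa.
Pore pressure: u = 9.81×(4.65 − 0) = 45.617 kPa.
Initial effective stress: σ'_0 = σ_v − u = 82.13 − 45.617 = 36.513 kPa.
Final effective stress: σ'_f = 36.513 + 47.2 = 83.713 kPa.
σ'_f = 83.713 > σ'_p = 52.8 kPa, so the stress path crosses the preconsolidation pressure — recompression up to σ'_p, then virgin compression beyond:
S_c = H/(1+e₀)·[C_r·log₁₀(σ'_p/σ'_0) + C_c·log₁₀(σ'_f/σ'_p)]
    = 6.7/2.26 × [0.068×log₁₀(52.8/36.513) + 0.17×log₁₀(83.713/52.8)]
    = 2.9646 × [0.010893 + 0.034027] = 0.1332 m

S_c ≈ 0.133 m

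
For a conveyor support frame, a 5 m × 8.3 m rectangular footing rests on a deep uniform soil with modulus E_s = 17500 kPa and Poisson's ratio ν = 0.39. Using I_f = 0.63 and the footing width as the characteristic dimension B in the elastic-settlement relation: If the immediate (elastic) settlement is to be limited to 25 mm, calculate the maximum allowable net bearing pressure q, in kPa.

S_e = q·B·(1−ν²)/E_s · I_f  ⇒  q = S_e·E_s / (B·(1−ν²)·I_f).
q = 0.025 × 17500 / (5 × 0.8479 × 0.63) = 163.8 kPa

q ≈ 164 kPa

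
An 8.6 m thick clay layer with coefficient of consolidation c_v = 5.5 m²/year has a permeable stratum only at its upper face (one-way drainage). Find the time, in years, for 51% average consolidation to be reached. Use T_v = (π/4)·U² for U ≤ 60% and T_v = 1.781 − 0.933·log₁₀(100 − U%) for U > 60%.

Drainage path length: H_d = H = 8.6 m (single drainage).
U ≤ 60%: T_v = (π/4)·U² = (π/4)×0.51² = 0.20428.
t = T_v·H_d²/c_v = 0.20428×8.6²/5.5 = 2.747 years.

t ≈ 2.75 years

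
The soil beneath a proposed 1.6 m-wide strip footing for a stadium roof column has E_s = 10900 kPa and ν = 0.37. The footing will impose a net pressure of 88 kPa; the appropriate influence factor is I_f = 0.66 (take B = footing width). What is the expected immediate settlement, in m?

S_e ≈ 0.00736 m

Immediate (elastic) settlement: S_e = q·B·(1−ν²)/E_s · I_f.
S_e = 88 × 1.6 × (1 − 0.37²) / 10900 × 0.66
    = 88 × 1.6 × 0.8631 / 10900 × 0.66
    = 0.007358 m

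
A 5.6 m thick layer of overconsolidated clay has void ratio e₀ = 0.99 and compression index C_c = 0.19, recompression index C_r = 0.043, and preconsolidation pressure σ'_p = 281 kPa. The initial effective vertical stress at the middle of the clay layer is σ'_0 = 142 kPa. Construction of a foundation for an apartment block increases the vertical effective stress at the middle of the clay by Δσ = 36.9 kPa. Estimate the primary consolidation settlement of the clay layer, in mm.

S_c ≈ 12.1 mm

Final effective stress: σ'_f = 142 + 36.9 = 178.9 kPa.
σ'_f = 178.9 ≤ σ'_p = 281 kPa, so the clay remains overconsolidated and only the recompression index applies:
S_c = C_r·H/(1+e₀)·log₁₀(σ'_f/σ'_0) = 0.043×5.6/1.99×log₁₀(178.9/142)
    = 0.12101 × 0.10032 = 0.01214 m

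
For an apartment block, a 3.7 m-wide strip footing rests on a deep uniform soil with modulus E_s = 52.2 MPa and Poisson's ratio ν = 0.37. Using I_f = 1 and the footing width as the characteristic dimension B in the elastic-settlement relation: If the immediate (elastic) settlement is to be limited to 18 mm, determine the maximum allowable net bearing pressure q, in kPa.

q ≈ 294 kPa

E_s = 52.2 MPa = 52200 kPa.
S_e = q·B·(1−ν²)/E_s · I_f  ⇒  q = S_e·E_s / (B·(1−ν²)·I_f).
q = 0.018 × 52200 / (3.7 × 0.8631 × 1) = 294.2 kPa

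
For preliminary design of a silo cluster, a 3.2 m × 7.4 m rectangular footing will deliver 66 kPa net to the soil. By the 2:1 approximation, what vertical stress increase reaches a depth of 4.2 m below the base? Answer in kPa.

Δσ_z ≈ 18.2 kPa

By the 2:1 method the load spreads at 1 horizontal : 2 vertical, so at depth z the loaded area has grown by z in each plan dimension:
Δσ = qBL/((B+z)(L+z)) = 66×3.2×7.4/((3.2+4.2)(7.4+4.2)) = 18.207 kPa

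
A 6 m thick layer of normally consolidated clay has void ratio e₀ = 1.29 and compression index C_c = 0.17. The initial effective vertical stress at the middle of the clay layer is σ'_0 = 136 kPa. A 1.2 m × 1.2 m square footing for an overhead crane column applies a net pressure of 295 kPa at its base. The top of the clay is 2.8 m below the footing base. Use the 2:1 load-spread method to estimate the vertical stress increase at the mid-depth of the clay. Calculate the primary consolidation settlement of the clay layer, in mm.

S_c ≈ 12 mm

Mid-depth of clay below the footing base: z = 2.8 + 6/2 = 5.8 m.
Stress increase at mid-clay by the 2:1 spreading method:
Δσ = qBL/((B+z)(L+z)) = 295×1.2×1.2/((1.2+5.8)(1.2+5.8)) = 8.6694 kPa
Final effective stress: σ'_f = σ'_0 + Δσ = 136 + 8.6694 = 144.67 kPa.
Normally consolidated clay, so the full stress increment lies on the virgin compression line:
S_c = C_c·H/(1+e₀)·log₁₀(σ'_f/σ'_0) = 0.17×6/(1+1.29)×log₁₀(144.67/136)
    = 0.44541 × 0.02684 = 0.01195 m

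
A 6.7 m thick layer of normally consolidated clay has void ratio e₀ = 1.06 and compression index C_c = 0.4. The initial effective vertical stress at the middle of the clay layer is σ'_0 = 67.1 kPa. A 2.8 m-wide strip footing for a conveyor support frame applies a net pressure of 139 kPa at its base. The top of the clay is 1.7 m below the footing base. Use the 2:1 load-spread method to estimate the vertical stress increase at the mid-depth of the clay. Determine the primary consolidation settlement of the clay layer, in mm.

Mid-depth of clay below the footing base: z = 1.7 + 6.7/2 = 5.05 m.
Stress increase at mid-clay by the 2:1 spreading method:
Δσ = qB/(B+z) = 139×2.8/(2.8+5.05) = 49.58 kPa
Final effective stress: σ'_f = σ'_0 + Δσ = 67.1 + 49.58 = 116.68 kPa.
Normally consolidated clay, so the full stress increment lies on the virgin compression line:
S_c = C_c·H/(1+e₀)·log₁₀(σ'_f/σ'_0) = 0.4×6.7/(1+1.06)×log₁₀(116.68/67.1)
    = 1.301 × 0.24027 = 0.3126 m

S_c ≈ 313 mm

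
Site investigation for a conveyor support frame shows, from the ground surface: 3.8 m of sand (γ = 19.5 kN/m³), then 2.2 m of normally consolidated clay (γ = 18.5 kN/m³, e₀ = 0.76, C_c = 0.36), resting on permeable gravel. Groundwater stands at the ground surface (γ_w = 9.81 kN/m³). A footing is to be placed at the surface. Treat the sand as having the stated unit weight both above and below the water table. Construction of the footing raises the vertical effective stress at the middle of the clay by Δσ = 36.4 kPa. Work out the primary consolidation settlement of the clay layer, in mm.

Mid-depth of clay below the ground surface: z = 3.8 + 2.2/2 = 4.9 m.
Total vertical stress at mid-clay: σ_v = 19.5×3.8 + 18.5×1.1 = 94.45 kPa.
Pore pressure: u = 9.81×(4.9 − 0) = 48.069 kPa.
Initial effective stress: σ'_0 = σ_v − u = 94.45 − 48.069 = 46.381 kPa.
Final effective stress: σ'_f = σ'_0 + Δσ = 46.381 + 36.4 = 82.781 kPa.
Normally consolidated clay, so the full stress increment lies on the virgin compression line:
S_c = C_c·H/(1+e₀)·log₁₀(σ'_f/σ'_0) = 0.36×2.2/(1+0.76)×log₁₀(82.781/46.381)
    = 0.45 × 0.25159 = 0.1132 m

S_c ≈ 113 mm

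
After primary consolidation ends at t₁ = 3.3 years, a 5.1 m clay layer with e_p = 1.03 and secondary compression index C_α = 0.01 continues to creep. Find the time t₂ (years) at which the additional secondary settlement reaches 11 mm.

S_s = C_α·H/(1+e_p)·log₁₀(t₂/t₁) ⇒ log₁₀(t₂/t₁) = S_s·(1+e_p)/(C_α·H).
log₁₀(t₂/t₁) = 0.011 × (1+1.03) / (0.01×5.1) = 0.4378
t₂ = t₁ × 10^0.4378 = 3.3 × 2.741 = 9.044 years

t₂ ≈ 9.04 years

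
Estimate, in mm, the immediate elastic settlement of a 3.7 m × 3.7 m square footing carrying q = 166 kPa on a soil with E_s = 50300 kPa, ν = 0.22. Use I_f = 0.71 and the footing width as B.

Immediate (elastic) settlement: S_e = q·B·(1−ν²)/E_s · I_f.
S_e = 166 × 3.7 × (1 − 0.22²) / 50300 × 0.71
    = 166 × 3.7 × 0.9516 / 50300 × 0.71
    = 0.00825 m = 8.25 mm

S_e ≈ 8.25 mm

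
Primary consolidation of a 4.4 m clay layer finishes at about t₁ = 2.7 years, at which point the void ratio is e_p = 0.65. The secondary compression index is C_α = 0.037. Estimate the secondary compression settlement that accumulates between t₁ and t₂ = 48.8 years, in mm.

Secondary compression: S_s = C_α·H/(1+e_p)·log₁₀(t₂/t₁)
S_s = 0.037×4.4/(1+0.65)×log₁₀(48.8/2.7)
    = 0.09867 × 1.257 = 0.124 m

S_s ≈ 124 mm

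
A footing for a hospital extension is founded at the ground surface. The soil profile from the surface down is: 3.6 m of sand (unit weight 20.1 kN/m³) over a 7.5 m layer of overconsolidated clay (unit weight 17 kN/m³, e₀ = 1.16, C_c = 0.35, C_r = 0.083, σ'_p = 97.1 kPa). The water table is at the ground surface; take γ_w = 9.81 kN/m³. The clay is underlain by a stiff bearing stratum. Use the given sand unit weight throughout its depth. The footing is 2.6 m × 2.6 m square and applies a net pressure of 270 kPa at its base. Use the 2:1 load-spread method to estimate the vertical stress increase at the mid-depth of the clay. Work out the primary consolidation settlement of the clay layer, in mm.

Mid-depth of clay below the ground surface: z = 3.6 + 7.5/2 = 7.35 m.
Total vertical stress at mid-clay: σ_v = 20.1×3.6 + 17×3.75 = 136.11 kPa.
Pore pressure: u = 9.81×(7.35 − 0) = 72.103 kPa.
Initial effective stress: σ'_0 = σ_v − u = 136.11 − 72.103 = 64.007 kPa.
Stress increase at mid-clay by the 2:1 spreading method:
Δσ = qBL/((B+z)(L+z)) = 270×2.6×2.6/((2.6+7.35)(2.6+7.35)) = 18.436 kPa
Final effective stress: σ'_f = 64.007 + 18.436 = 82.443 kPa.
σ'_f = 82.443 ≤ σ'_p = 97.1 kPa, so the clay remains overconsolidated and only the recompression index applies:
S_c = C_r·H/(1+e₀)·log₁₀(σ'_f/σ'_0) = 0.083×7.5/2.16×log₁₀(82.443/64.007)
    = 0.28819 × 0.10993 = 0.03168 m

S_c ≈ 31.7 mm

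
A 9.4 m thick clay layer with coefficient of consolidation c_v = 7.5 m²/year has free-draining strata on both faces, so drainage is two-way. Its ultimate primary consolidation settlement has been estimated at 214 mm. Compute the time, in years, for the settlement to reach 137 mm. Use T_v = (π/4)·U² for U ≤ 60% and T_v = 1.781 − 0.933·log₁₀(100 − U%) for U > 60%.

t ≈ 0.97 years

Drainage path length: H_d = H/2 = 4.7 m (double drainage).
U = S(t)/S_ult = 137/214 = 0.6402.
U > 60%: T_v = 1.781 − 0.933·log₁₀(100 − 64.019) = 0.32918.
t = T_v·H_d²/c_v = 0.32918×4.7²/7.5 = 0.9695 years.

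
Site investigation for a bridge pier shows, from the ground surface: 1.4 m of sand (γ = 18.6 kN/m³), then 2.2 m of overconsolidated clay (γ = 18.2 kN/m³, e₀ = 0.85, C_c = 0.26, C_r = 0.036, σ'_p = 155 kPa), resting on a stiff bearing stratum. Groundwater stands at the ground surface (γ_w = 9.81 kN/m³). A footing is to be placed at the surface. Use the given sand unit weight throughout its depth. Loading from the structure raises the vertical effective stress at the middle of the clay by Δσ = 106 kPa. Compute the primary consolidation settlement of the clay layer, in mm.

Mid-depth of clay below the ground surface: z = 1.4 + 2.2/2 = 2.5 m.
Total vertical stress at mid-clay: σ_v = 18.6×1.4 + 18.2×1.1 = 46.06 kPa.
Pore pressure: u = 9.81×(2.5 − 0) = 24.525 kPa.
Initial effective stress: σ'_0 = σ_v − u = 46.06 − 24.525 = 21.535 kPa.
Final effective stress: σ'_f = 21.535 + 106 = 127.53 kPa.
σ'_f = 127.53 ≤ σ'_p = 155 kPa, so the clay remains overconsolidated and only the recompression index applies:
S_c = C_r·H/(1+e₀)·log₁₀(σ'_f/σ'_0) = 0.036×2.2/1.85×log₁₀(127.53/21.535)
    = 0.042811 × 0.77247 = 0.03307 m

S_c ≈ 33.1 mm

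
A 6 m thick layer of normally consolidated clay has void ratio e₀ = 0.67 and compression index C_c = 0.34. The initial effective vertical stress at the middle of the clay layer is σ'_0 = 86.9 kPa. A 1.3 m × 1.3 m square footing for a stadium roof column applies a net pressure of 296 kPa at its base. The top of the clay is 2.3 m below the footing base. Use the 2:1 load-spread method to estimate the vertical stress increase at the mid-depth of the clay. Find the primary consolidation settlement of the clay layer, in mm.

Mid-depth of clay below the footing base: z = 2.3 + 6/2 = 5.3 m.
Stress increase at mid-clay by the 2:1 spreading method:
Δσ = qBL/((B+z)(L+z)) = 296×1.3×1.3/((1.3+5.3)(1.3+5.3)) = 11.484 kPa
Final effective stress: σ'_f = σ'_0 + Δσ = 86.9 + 11.484 = 98.384 kPa.
Normally consolidated clay, so the full stress increment lies on the virgin compression line:
S_c = C_c·H/(1+e₀)·log₁₀(σ'_f/σ'_0) = 0.34×6/(1+0.67)×log₁₀(98.384/86.9)
    = 1.2216 × 0.053905 = 0.06585 m

S_c ≈ 65.9 mm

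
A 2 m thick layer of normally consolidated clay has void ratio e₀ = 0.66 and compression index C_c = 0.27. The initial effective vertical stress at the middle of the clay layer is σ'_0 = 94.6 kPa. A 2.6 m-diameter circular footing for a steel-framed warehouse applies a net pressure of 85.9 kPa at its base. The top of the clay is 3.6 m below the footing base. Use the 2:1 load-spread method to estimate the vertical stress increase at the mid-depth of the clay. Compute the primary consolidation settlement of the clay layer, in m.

S_c ≈ 0.0158 m

Mid-depth of clay below the footing base: z = 3.6 + 2/2 = 4.6 m.
Stress increase at mid-clay by the 2:1 spreading method:
Δσ ≈ qD²/(D+z)² = 85.9×2.6²/(2.6+4.6)² = 11.201 kPa
Final effective stress: σ'_f = σ'_0 + Δσ = 94.6 + 11.201 = 105.8 kPa.
Normally consolidated clay, so the full stress increment lies on the virgin compression line:
S_c = C_c·H/(1+e₀)·log₁₀(σ'_f/σ'_0) = 0.27×2/(1+0.66)×log₁₀(105.8/94.6)
    = 0.3253 × 0.048595 = 0.01581 m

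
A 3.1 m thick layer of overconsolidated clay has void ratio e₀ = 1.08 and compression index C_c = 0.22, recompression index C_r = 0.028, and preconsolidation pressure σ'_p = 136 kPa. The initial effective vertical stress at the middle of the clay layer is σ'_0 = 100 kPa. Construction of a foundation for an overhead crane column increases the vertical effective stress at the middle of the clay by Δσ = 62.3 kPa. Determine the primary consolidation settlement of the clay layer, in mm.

S_c ≈ 30.7 mm

Final effective stress: σ'_f = 100 + 62.3 = 162.3 kPa.
σ'_f = 162.3 > σ'_p = 136 kPa, so the stress path crosses the preconsolidation pressure — recompression up to σ'_p, then virgin compression beyond:
S_c = H/(1+e₀)·[C_r·log₁₀(σ'_p/σ'_0) + C_c·log₁₀(σ'_f/σ'_p)]
    = 3.1/2.08 × [0.028×log₁₀(136/100) + 0.22×log₁₀(162.3/136)]
    = 1.4904 × [0.0037391 + 0.016892] = 0.03075 m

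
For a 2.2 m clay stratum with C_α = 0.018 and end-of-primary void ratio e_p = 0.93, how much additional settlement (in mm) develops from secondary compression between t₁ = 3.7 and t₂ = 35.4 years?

S_s ≈ 20.1 mm

Secondary compression: S_s = C_α·H/(1+e_p)·log₁₀(t₂/t₁)
S_s = 0.018×2.2/(1+0.93)×log₁₀(35.4/3.7)
    = 0.02052 × 0.9808 = 0.02012 m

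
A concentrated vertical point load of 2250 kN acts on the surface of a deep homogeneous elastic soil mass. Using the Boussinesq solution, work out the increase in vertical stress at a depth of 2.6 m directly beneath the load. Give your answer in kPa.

Δσ_z ≈ 159 kPa

Boussinesq vertical stress below a point load on an elastic half-space:
Δσ_z = 3P/(2πz²) · [1 + (r/z)²]^(−5/2)
r/z = 0/2.6 = 0; [1+(r/z)²]^(−5/2) = 1.
Δσ_z = 3×2250/(2π×2.6²) × 1 = 158.92 × 1 = 158.9 kPa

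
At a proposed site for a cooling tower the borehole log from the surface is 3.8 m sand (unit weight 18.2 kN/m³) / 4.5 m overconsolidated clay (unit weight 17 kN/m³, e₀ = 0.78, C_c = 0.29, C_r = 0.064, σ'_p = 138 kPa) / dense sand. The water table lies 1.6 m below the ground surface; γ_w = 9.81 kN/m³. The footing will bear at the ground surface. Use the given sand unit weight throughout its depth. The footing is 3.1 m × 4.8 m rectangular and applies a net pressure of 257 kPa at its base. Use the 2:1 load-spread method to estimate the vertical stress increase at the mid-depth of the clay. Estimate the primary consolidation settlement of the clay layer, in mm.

Mid-depth of clay below the ground surface: z = 3.8 + 4.5/2 = 6.05 m.
Total vertical stress at mid-clay: σ_v = 18.2×3.8 + 17×2.25 = 107.41 kPa.
Pore pressure: u = 9.81×(6.05 − 1.6) = 43.655 kPa.
Initial effective stress: σ'_0 = σ_v − u = 107.41 − 43.655 = 63.755 kPa.
Stress increase at mid-clay by the 2:1 spreading method:
Δσ = qBL/((B+z)(L+z)) = 257×3.1×4.8/((3.1+6.05)(4.8+6.05)) = 38.52 kPa
Final effective stress: σ'_f = 63.755 + 38.52 = 102.28 kPa.
σ'_f = 102.28 ≤ σ'_p = 138 kPa, so the clay remains overconsolidated and only the recompression index applies:
S_c = C_r·H/(1+e₀)·log₁₀(σ'_f/σ'_0) = 0.064×4.5/1.78×log₁₀(102.28/63.755)
    = 0.1618 × 0.20528 = 0.03321 m

S_c ≈ 33.2 mm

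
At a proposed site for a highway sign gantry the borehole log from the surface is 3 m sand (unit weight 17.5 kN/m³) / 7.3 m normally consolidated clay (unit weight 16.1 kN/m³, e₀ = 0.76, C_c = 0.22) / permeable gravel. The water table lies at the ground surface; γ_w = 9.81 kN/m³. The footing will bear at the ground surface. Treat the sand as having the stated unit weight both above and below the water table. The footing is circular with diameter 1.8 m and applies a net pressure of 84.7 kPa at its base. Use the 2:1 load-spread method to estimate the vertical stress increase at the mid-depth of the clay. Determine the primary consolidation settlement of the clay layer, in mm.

S_c ≈ 31.8 mm

Mid-depth of clay below the ground surface: z = 3 + 7.3/2 = 6.65 m.
Total vertical stress at mid-clay: σ_v = 17.5×3 + 16.1×3.65 = 111.27 kPa.
Pore pressure: u = 9.81×(6.65 − 0) = 65.237 kPa.
Initial effective stress: σ'_0 = σ_v − u = 111.27 − 65.237 = 46.033 kPa.
Stress increase at mid-clay by the 2:1 spreading method:
Δσ ≈ qD²/(D+z)² = 84.7×1.8²/(1.8+6.65)² = 3.8434 kPa
Final effective stress: σ'_f = σ'_0 + Δσ = 46.033 + 3.8434 = 49.876 kPa.
Normally consolidated clay, so the full stress increment lies on the virgin compression line:
S_c = C_c·H/(1+e₀)·log₁₀(σ'_f/σ'_0) = 0.22×7.3/(1+0.76)×log₁₀(49.876/46.033)
    = 0.9125 × 0.034822 = 0.03178 m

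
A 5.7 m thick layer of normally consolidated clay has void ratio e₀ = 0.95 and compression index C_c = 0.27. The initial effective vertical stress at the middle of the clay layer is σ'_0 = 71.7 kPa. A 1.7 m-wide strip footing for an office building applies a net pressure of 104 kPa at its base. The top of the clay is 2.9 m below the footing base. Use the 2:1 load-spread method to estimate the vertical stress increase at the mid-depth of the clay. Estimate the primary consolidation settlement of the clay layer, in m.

S_c ≈ 0.098 m

Mid-depth of clay below the footing base: z = 2.9 + 5.7/2 = 5.75 m.
Stress increase at mid-clay by the 2:1 spreading method:
Δσ = qB/(B+z) = 104×1.7/(1.7+5.75) = 23.732 kPa
Final effective stress: σ'_f = σ'_0 + Δσ = 71.7 + 23.732 = 95.432 kPa.
Normally consolidated clay, so the full stress increment lies on the virgin compression line:
S_c = C_c·H/(1+e₀)·log₁₀(σ'_f/σ'_0) = 0.27×5.7/(1+0.95)×log₁₀(95.432/71.7)
    = 0.78923 × 0.12417 = 0.098 m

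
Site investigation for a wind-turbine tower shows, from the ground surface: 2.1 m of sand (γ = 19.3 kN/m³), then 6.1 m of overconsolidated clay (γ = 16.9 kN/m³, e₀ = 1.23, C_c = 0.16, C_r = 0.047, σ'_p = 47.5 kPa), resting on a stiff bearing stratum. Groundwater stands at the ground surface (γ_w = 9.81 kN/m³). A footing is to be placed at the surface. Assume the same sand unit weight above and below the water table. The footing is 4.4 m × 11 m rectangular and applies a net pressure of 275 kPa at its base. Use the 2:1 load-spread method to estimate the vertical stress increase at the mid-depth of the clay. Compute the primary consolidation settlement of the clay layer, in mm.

Mid-depth of clay below the ground surface: z = 2.1 + 6.1/2 = 5.15 m.
Total vertical stress at mid-clay: σ_v = 19.3×2.1 + 16.9×3.05 = 92.075 kPa.
Pore pressure: u = 9.81×(5.15 − 0) = 50.522 kPa.
Initial effective stress: σ'_0 = σ_v − u = 92.075 − 50.522 = 41.553 kPa.
Stress increase at mid-clay by the 2:1 spreading method:
Δσ = qBL/((B+z)(L+z)) = 275×4.4×11/((4.4+5.15)(11+5.15)) = 86.298 kPa
Final effective stress: σ'_f = 41.553 + 86.298 = 127.85 kPa.
σ'_f = 127.85 > σ'_p = 47.5 kPa, so the stress path crosses the preconsolidation pressure — recompression up to σ'_p, then virgin compression beyond:
S_c = H/(1+e₀)·[C_r·log₁₀(σ'_p/σ'_0) + C_c·log₁₀(σ'_f/σ'_p)]
    = 6.1/2.23 × [0.047×log₁₀(47.5/41.553) + 0.16×log₁₀(127.85/47.5)]
    = 2.7354 × [0.0027303 + 0.068801] = 0.1957 m

S_c ≈ 196 mm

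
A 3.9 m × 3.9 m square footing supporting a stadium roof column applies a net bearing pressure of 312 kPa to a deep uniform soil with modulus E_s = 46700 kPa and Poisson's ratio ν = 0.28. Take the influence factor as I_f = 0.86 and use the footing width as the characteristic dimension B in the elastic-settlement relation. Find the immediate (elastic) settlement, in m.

S_e ≈ 0.0207 m

Immediate (elastic) settlement: S_e = q·B·(1−ν²)/E_s · I_f.
S_e = 312 × 3.9 × (1 − 0.28²) / 46700 × 0.86
    = 312 × 3.9 × 0.9216 / 46700 × 0.86
    = 0.02065 m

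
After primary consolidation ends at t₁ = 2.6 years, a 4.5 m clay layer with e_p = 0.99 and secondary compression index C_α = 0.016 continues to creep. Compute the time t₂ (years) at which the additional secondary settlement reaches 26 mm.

t₂ ≈ 13.6 years

S_s = C_α·H/(1+e_p)·log₁₀(t₂/t₁) ⇒ log₁₀(t₂/t₁) = S_s·(1+e_p)/(C_α·H).
log₁₀(t₂/t₁) = 0.026 × (1+0.99) / (0.016×4.5) = 0.7186
t₂ = t₁ × 10^0.7186 = 2.6 × 5.231 = 13.6 years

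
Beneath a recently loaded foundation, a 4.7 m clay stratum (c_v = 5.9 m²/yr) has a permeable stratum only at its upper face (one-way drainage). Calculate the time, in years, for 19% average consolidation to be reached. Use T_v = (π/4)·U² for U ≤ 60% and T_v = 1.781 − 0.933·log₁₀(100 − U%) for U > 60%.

t ≈ 0.106 years

Drainage path length: H_d = H = 4.7 m (single drainage).
U ≤ 60%: T_v = (π/4)·U² = (π/4)×0.19² = 0.028353.
t = T_v·H_d²/c_v = 0.028353×4.7²/5.9 = 0.1062 years.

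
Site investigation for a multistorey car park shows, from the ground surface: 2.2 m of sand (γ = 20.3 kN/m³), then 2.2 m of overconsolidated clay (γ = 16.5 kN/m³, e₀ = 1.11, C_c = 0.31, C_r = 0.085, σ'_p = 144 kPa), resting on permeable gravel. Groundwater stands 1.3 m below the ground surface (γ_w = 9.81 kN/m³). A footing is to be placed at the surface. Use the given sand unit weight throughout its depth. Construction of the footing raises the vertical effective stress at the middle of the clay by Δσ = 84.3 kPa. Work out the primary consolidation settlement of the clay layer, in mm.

Mid-depth of clay below the ground surface: z = 2.2 + 2.2/2 = 3.3 m.
Total vertical stress at mid-clay: σ_v = 20.3×2.2 + 16.5×1.1 = 62.81 kPa.
Pore pressure: u = 9.81×(3.3 − 1.3) = 19.62 kPa.
Initial effective stress: σ'_0 = σ_v − u = 62.81 − 19.62 = 43.19 kPa.
Final effective stress: σ'_f = 43.19 + 84.3 = 127.49 kPa.
σ'_f = 127.49 ≤ σ'_p = 144 kPa, so the clay remains overconsolidated and only the recompression index applies:
S_c = C_r·H/(1+e₀)·log₁₀(σ'_f/σ'_0) = 0.085×2.2/2.11×log₁₀(127.49/43.19)
    = 0.088629 × 0.47009 = 0.04166 m

S_c ≈ 41.7 mm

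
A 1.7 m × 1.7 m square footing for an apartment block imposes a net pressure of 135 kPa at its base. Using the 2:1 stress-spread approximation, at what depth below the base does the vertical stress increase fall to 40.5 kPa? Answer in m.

2:1 spreading — at depth z the loaded area has grown by z in each plan dimension:
qB²/(B+z)² = Δσ_z ⇒ z = B(√(q/Δσ_z) − 1) = 1.7×(√(135/40.5) − 1) = 1.404 m

z ≈ 1.4 m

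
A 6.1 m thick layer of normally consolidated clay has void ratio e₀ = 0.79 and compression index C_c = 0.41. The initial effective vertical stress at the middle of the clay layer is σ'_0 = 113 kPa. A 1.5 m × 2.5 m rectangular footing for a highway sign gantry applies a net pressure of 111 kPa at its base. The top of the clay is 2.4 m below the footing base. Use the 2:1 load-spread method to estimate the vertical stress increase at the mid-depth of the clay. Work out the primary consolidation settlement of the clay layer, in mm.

Mid-depth of clay below the footing base: z = 2.4 + 6.1/2 = 5.45 m.
Stress increase at mid-clay by the 2:1 spreading method:
Δσ = qBL/((B+z)(L+z)) = 111×1.5×2.5/((1.5+5.45)(2.5+5.45)) = 7.5336 kPa
Final effective stress: σ'_f = σ'_0 + Δσ = 113 + 7.5336 = 120.53 kPa.
Normally consolidated clay, so the full stress increment lies on the virgin compression line:
S_c = C_c·H/(1+e₀)·log₁₀(σ'_f/σ'_0) = 0.41×6.1/(1+0.79)×log₁₀(120.53/113)
    = 1.3972 × 0.028017 = 0.03915 m

S_c ≈ 39.1 mm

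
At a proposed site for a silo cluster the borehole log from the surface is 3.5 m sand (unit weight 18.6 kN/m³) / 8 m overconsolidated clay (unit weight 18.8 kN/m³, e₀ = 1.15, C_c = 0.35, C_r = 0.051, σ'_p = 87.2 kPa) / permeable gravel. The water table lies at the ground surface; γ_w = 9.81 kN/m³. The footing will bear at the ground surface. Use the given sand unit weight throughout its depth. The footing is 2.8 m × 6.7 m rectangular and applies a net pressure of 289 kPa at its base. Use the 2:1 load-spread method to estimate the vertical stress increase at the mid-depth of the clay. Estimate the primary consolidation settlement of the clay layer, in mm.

S_c ≈ 121 mm

Mid-depth of clay below the ground surface: z = 3.5 + 8/2 = 7.5 m.
Total vertical stress at mid-clay: σ_v = 18.6×3.5 + 18.8×4 = 140.3 kPa.
Pore pressure: u = 9.81×(7.5 − 0) = 73.575 kPa.
Initial effective stress: σ'_0 = σ_v − u = 140.3 − 73.575 = 66.725 kPa.
Stress increase at mid-clay by the 2:1 spreading method:
Δσ = qBL/((B+z)(L+z)) = 289×2.8×6.7/((2.8+7.5)(6.7+7.5)) = 37.069 kPa
Final effective stress: σ'_f = 66.725 + 37.069 = 103.79 kPa.
σ'_f = 103.79 > σ'_p = 87.2 kPa, so the stress path crosses the preconsolidation pressure — recompression up to σ'_p, then virgin compression beyond:
S_c = H/(1+e₀)·[C_r·log₁₀(σ'_p/σ'_0) + C_c·log₁₀(σ'_f/σ'_p)]
    = 8/2.15 × [0.051×log₁₀(87.2/66.725) + 0.35×log₁₀(103.79/87.2)]
    = 3.7209 × [0.0059276 + 0.026474] = 0.1206 m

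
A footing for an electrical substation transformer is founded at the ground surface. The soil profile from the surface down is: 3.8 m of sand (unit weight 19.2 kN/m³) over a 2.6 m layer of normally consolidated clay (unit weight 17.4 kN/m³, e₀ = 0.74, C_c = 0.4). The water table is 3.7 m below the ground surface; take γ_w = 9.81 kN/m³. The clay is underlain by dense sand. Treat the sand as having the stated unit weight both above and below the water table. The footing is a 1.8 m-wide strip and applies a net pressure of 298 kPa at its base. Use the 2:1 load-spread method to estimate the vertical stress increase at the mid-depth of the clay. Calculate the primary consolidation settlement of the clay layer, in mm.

S_c ≈ 173 mm

Mid-depth of clay below the ground surface: z = 3.8 + 2.6/2 = 5.1 m.
Total vertical stress at mid-clay: σ_v = 19.2×3.8 + 17.4×1.3 = 95.58 kPa.
Pore pressure: u = 9.81×(5.1 − 3.7) = 13.734 kPa.
Initial effective stress: σ'_0 = σ_v − u = 95.58 − 13.734 = 81.846 kPa.
Stress increase at mid-clay by the 2:1 spreading method:
Δσ = qB/(B+z) = 298×1.8/(1.8+5.1) = 77.739 kPa
Final effective stress: σ'_f = σ'_0 + Δσ = 81.846 + 77.739 = 159.59 kPa.
Normally consolidated clay, so the full stress increment lies on the virgin compression line:
S_c = C_c·H/(1+e₀)·log₁₀(σ'_f/σ'_0) = 0.4×2.6/(1+0.74)×log₁₀(159.59/81.846)
    = 0.5977 × 0.29001 = 0.1733 m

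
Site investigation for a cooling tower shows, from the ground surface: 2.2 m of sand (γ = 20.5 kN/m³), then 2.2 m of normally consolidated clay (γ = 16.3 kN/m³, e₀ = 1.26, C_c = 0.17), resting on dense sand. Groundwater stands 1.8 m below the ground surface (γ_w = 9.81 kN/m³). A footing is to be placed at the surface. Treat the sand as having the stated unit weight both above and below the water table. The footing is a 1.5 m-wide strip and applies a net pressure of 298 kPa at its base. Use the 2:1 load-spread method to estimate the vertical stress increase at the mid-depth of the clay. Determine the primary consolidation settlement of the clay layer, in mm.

S_c ≈ 77.2 mm

Mid-depth of clay below the ground surface: z = 2.2 + 2.2/2 = 3.3 m.
Total vertical stress at mid-clay: σ_v = 20.5×2.2 + 16.3×1.1 = 63.03 kPa.
Pore pressure: u = 9.81×(3.3 − 1.8) = 14.715 kPa.
Initial effective stress: σ'_0 = σ_v − u = 63.03 − 14.715 = 48.315 kPa.
Stress increase at mid-clay by the 2:1 spreading method:
Δσ = qB/(B+z) = 298×1.5/(1.5+3.3) = 93.125 kPa
Final effective stress: σ'_f = σ'_0 + Δσ = 48.315 + 93.125 = 141.44 kPa.
Normally consolidated clay, so the full stress increment lies on the virgin compression line:
S_c = C_c·H/(1+e₀)·log₁₀(σ'_f/σ'_0) = 0.17×2.2/(1+1.26)×log₁₀(141.44/48.315)
    = 0.16549 × 0.46649 = 0.0772 m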